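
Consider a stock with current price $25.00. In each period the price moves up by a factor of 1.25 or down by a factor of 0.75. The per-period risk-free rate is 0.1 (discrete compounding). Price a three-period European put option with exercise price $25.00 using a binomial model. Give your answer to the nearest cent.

$1.35

Risk-neutral probability p = (1 + 0.1 − 0.75)/(1.25 − 0.75) = 0.3500/0.5000 = 0.7000
Terminal stock prices: S_uuu = 48.83, S_uud = 29.3, S_udd = 17.58, S_ddd = 10.55
Terminal payoffs (K − S): max(-23.83, 0) = 0, max(-4.297, 0) = 0, max(7.422, 0) = 7.422, max(14.45, 0) = 14.45
Node uu (S = 39.06): V_uu = 1/1.1·[0.7000·0.0000 + 0.3000·0.0000] = 0.0000
Node ud (S = 23.44): V_ud = 1/1.1·[0.7000·0.0000 + 0.3000·7.4219] = 2.0241
Node dd (S = 14.06): V_dd = 1/1.1·[0.7000·7.4219 + 0.3000·14.4531] = 8.6648
Node u (S = 31.25): V_u = 1/1.1·[0.7000·0.0000 + 0.3000·2.0241] = 0.5520
Node d (S = 18.75): V_d = 1/1.1·[0.7000·2.0241 + 0.3000·8.6648] = 3.6512
Node 0 (S = 25): V_0 = 1/1.1·[0.7000·0.5520 + 0.3000·3.6512] = 1.3471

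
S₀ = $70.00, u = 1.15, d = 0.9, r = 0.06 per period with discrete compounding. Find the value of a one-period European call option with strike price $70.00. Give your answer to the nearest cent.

Risk-neutral probability p = (1 + 0.06 − 0.9)/(1.15 − 0.9) = 0.1600/0.2500 = 0.6400
Terminal stock prices: S_u = 80.5, S_d = 63
Terminal payoffs (S − K): max(10.5, 0) = 10.5, max(-7, 0) = 0
Node 0 (S = 70): V_0 = 1/1.06·[0.6400·10.5000 + 0.3600·0.0000] = 6.3396

$6.34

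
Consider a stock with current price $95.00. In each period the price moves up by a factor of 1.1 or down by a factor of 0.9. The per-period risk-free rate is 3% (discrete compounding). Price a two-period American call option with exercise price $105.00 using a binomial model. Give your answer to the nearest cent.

Risk-neutral probability p = (1 + 0.03 − 0.9)/(1.1 − 0.9) = 0.1300/0.2000 = 0.6500
Terminal stock prices: S_uu = 115, S_ud = 94.05, S_dd = 76.95
Terminal payoffs (S − K): max(9.95, 0) = 9.95, max(-10.95, 0) = 0, max(-28.05, 0) = 0
Node u (S = 104.5): continuation = 1/1.03·[0.6500·9.9500 + 0.3500·0.0000] = 6.2791; exercise value = 0.0000 ≤ continuation, so V_u = 6.2791
Node d (S = 85.5): continuation = 1/1.03·[0.6500·0.0000 + 0.3500·0.0000] = 0.0000; exercise value = 0.0000 ≤ continuation, so V_d = 0.0000
Node 0 (S = 95): continuation = 1/1.03·[0.6500·6.2791 + 0.3500·0.0000] = 3.9626; exercise value = 0.0000 ≤ continuation, so V_0 = 3.9626

$3.96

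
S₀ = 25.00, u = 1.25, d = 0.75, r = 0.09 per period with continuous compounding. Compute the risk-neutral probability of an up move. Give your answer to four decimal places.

p = 0.6883

Risk-neutral probability p = (e^0.09 − 0.75)/(1.25 − 0.75) = 0.3442/0.5000 = 0.6883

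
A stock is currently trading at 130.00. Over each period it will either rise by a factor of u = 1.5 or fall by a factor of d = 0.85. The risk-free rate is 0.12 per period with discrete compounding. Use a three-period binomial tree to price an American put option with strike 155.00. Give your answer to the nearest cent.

25.00

Risk-neutral probability p = (1 + 0.12 − 0.85)/(1.5 − 0.85) = 0.2700/0.6500 = 0.4154
Terminal stock prices: S_uuu = 438.8, S_uud = 248.6, S_udd = 140.9, S_ddd = 79.84
Terminal payoffs (K − S): max(-283.8, 0) = 0, max(-93.62, 0) = 0, max(14.11, 0) = 14.11, max(75.16, 0) = 75.16
Node uu (S = 292.5): continuation = 1/1.12·[0.4154·0.0000 + 0.5846·0.0000] = 0.0000; exercise value = 0.0000 ≤ continuation, so V_uu = 0.0000
Node ud (S = 165.8): continuation = 1/1.12·[0.4154·0.0000 + 0.5846·14.1125] = 7.3664; exercise value = 0.0000 ≤ continuation, so V_ud = 7.3664
Node dd (S = 93.92): continuation = 1/1.12·[0.4154·14.1125 + 0.5846·75.1638] = 44.4679; exercise value = 61.0750 > continuation, so V_dd = 61.0750 (exercise)
Node u (S = 195): continuation = 1/1.12·[0.4154·0.0000 + 0.5846·7.3664] = 3.8451; exercise value = 0.0000 ≤ continuation, so V_u = 3.8451
Node d (S = 110.5): continuation = 1/1.12·[0.4154·7.3664 + 0.5846·61.0750] = 34.6119; exercise value = 44.5000 > continuation, so V_d = 44.5000 (exercise)
Node 0 (S = 130): continuation = 1/1.12·[0.4154·3.8451 + 0.5846·44.5000] = 24.6541; exercise value = 25.0000 > continuation, so V_0 = 25.0000 (exercise)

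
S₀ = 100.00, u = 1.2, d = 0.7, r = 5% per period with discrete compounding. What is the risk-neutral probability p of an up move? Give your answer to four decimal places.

p = 0.7000

Risk-neutral probability p = (1 + 0.05 − 0.7)/(1.2 − 0.7) = 0.3500/0.5000 = 0.7000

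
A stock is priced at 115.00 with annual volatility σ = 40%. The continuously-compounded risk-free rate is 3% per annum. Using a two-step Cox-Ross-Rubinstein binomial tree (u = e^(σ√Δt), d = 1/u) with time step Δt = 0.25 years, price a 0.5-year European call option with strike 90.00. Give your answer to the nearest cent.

CRR parameters: u = e^(σ√Δt) = e^(0.4·√0.25) = 1.2214, d = 1/u = 0.8187
Per-period rate: rΔt = 0.03·0.25 = 0.0075, so R = e^0.0075 = 1.0075
Risk-neutral probability p = (e^0.0075 − 0.8187)/(1.2214 − 0.8187) = 0.1888/0.4027 = 0.4689
Terminal stock prices: S_uu = 171.6, S_ud = 115, S_dd = 77.09
Terminal payoffs (S − K): max(81.56, 0) = 81.56, max(25, 0) = 25, max(-12.91, 0) = 0
Node u (S = 140.5): V_u = e^(−0.0075)·[0.4689·81.5598 + 0.5311·25.0000] = 51.1338
Node d (S = 94.15): V_d = e^(−0.0075)·[0.4689·25.0000 + 0.5311·0.0000] = 11.6340
Node 0 (S = 115): V_0 = e^(−0.0075)·[0.4689·51.1338 + 0.5311·11.6340] = 29.9286

29.93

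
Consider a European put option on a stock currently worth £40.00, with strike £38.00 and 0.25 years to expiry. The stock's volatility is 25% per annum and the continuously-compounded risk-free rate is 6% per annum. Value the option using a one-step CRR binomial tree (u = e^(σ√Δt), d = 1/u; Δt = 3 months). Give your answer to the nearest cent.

£1.25

CRR parameters: u = e^(σ√Δt) = e^(0.25·√0.25) = 1.1331, d = 1/u = 0.8825
Per-period rate: rΔt = 0.06·0.25 = 0.015, so R = e^0.015 = 1.0151
Risk-neutral probability p = (e^0.015 − 0.8825)/(1.1331 − 0.8825) = 0.1326/0.2507 = 0.5291
Terminal stock prices: S_u = 45.33, S_d = 35.3
Terminal payoffs (K − S): max(-7.326, 0) = 0, max(2.7, 0) = 2.7
Node 0 (S = 40): V_0 = e^(−0.015)·[0.5291·0.0000 + 0.4709·2.7001] = 1.2526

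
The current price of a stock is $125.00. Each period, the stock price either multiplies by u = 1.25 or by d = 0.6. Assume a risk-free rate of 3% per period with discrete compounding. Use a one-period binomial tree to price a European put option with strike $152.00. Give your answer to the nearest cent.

$25.30

Risk-neutral probability p = (1 + 0.03 − 0.6)/(1.25 − 0.6) = 0.4300/0.6500 = 0.6615
Terminal stock prices: S_u = 156.2, S_d = 75
Terminal payoffs (K − S): max(-4.25, 0) = 0, max(77, 0) = 77
Node 0 (S = 125): V_0 = 1/1.03·[0.6615·0.0000 + 0.3385·77.0000] = 25.3025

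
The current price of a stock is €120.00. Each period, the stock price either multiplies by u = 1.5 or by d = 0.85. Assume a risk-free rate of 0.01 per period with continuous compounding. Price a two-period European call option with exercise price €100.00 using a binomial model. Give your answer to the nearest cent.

Risk-neutral probability p = (e^0.01 − 0.85)/(1.5 − 0.85) = 0.1601/0.6500 = 0.2462
Terminal stock prices: S_uu = 270, S_ud = 153, S_dd = 86.7
Terminal payoffs (S − K): max(170, 0) = 170, max(53, 0) = 53, max(-13.3, 0) = 0
Node u (S = 180): V_u = e^(−0.01)·[0.2462·170.0000 + 0.7538·53.0000] = 80.9950
Node d (S = 102): V_d = e^(−0.01)·[0.2462·53.0000 + 0.7538·0.0000] = 12.9204
Node 0 (S = 120): V_0 = e^(−0.01)·[0.2462·80.9950 + 0.7538·12.9204] = 29.3871

€29.39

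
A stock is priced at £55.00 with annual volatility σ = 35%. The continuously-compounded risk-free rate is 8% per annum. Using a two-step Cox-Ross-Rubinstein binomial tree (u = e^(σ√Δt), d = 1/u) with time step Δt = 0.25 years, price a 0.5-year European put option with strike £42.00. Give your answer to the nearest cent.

CRR parameters: u = e^(σ√Δt) = e^(0.35·√0.25) = 1.1912, d = 1/u = 0.8395
Per-period rate: rΔt = 0.08·0.25 = 0.02, so R = e^0.02 = 1.0202
Risk-neutral probability p = (e^0.02 − 0.8395)/(1.1912 − 0.8395) = 0.1807/0.3518 = 0.5138
Terminal stock prices: S_uu = 78.05, S_ud = 55, S_dd = 38.76
Terminal payoffs (K − S): max(-36.05, 0) = 0, max(-13, 0) = 0, max(3.242, 0) = 3.242
Node u (S = 65.52): V_u = e^(−0.02)·[0.5138·0.0000 + 0.4862·0.0000] = 0.0000
Node d (S = 46.17): V_d = e^(−0.02)·[0.5138·0.0000 + 0.4862·3.2422] = 1.5452
Node 0 (S = 55): V_0 = e^(−0.02)·[0.5138·0.0000 + 0.4862·1.5452] = 0.7364

£0.74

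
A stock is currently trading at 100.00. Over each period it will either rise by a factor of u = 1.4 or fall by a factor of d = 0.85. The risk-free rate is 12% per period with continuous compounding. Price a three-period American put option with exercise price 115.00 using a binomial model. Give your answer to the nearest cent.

Risk-neutral probability p = (e^0.12 − 0.85)/(1.4 − 0.85) = 0.2775/0.5500 = 0.5045
Terminal stock prices: S_uuu = 274.4, S_uud = 166.6, S_udd = 101.1, S_ddd = 61.41
Terminal payoffs (K − S): max(-159.4, 0) = 0, max(-51.6, 0) = 0, max(13.85, 0) = 13.85, max(53.59, 0) = 53.59
Node uu (S = 196): continuation = e^(−0.12)·[0.5045·0.0000 + 0.4955·0.0000] = 0.0000; exercise value = 0.0000 ≤ continuation, so V_uu = 0.0000
Node ud (S = 119): continuation = e^(−0.12)·[0.5045·0.0000 + 0.4955·13.8500] = 6.0862; exercise value = 0.0000 ≤ continuation, so V_ud = 6.0862
Node dd (S = 72.25): continuation = e^(−0.12)·[0.5045·13.8500 + 0.4955·53.5875] = 29.7459; exercise value = 42.7500 > continuation, so V_dd = 42.7500 (exercise)
Node u (S = 140): continuation = e^(−0.12)·[0.5045·0.0000 + 0.4955·6.0862] = 2.6745; exercise value = 0.0000 ≤ continuation, so V_u = 2.6745
Node d (S = 85): continuation = e^(−0.12)·[0.5045·6.0862 + 0.4955·42.7500] = 21.5093; exercise value = 30.0000 > continuation, so V_d = 30.0000 (exercise)
Node 0 (S = 100): continuation = e^(−0.12)·[0.5045·2.6745 + 0.4955·30.0000] = 14.3798; exercise value = 15.0000 > continuation, so V_0 = 15.0000 (exercise)

15.00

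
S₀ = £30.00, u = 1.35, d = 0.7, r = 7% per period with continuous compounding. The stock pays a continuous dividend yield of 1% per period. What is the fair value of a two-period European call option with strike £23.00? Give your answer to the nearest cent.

Per-period risk-free factor R = e^0.07 = 1.0725; dividend-adjusted growth = e^(0.07−0.01) = 1.0618.
Risk-neutral probability p = (1.0618 − 0.7)/(1.35 − 0.7) = 0.3618/0.6500 = 0.5567
Terminal stock prices: S_uu = 54.68, S_ud = 28.35, S_dd = 14.7
Terminal payoffs (S − K): max(31.68, 0) = 31.68, max(5.35, 0) = 5.35, max(-8.3, 0) = 0
Node u (S = 40.5): V_u = e^(−0.07)·[0.5567·31.6750 + 0.4433·5.3500] = 18.6520
Node d (S = 21): V_d = e^(−0.07)·[0.5567·5.3500 + 0.4433·0.0000] = 2.7768
Node 0 (S = 30): V_0 = e^(−0.07)·[0.5567·18.6520 + 0.4433·2.7768] = 10.8289

£10.83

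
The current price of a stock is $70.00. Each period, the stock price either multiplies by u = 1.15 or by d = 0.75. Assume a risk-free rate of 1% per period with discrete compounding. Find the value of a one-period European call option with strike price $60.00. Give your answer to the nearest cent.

Risk-neutral probability p = (1 + 0.01 − 0.75)/(1.15 − 0.75) = 0.2600/0.4000 = 0.6500
Terminal stock prices: S_u = 80.5, S_d = 52.5
Terminal payoffs (S − K): max(20.5, 0) = 20.5, max(-7.5, 0) = 0
Node 0 (S = 70): V_0 = 1/1.01·[0.6500·20.5000 + 0.3500·0.0000] = 13.1931

$13.19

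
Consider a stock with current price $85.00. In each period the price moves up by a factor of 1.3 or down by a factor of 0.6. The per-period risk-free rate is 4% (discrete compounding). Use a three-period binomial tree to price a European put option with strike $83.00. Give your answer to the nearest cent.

$12.94

Risk-neutral probability p = (1 + 0.04 − 0.6)/(1.3 − 0.6) = 0.4400/0.7000 = 0.6286
Terminal stock prices: S_uuu = 186.7, S_uud = 86.19, S_udd = 39.78, S_ddd = 18.36
Terminal payoffs (K − S): max(-103.7, 0) = 0, max(-3.19, 0) = 0, max(43.22, 0) = 43.22, max(64.64, 0) = 64.64
Node uu (S = 143.7): V_uu = 1/1.04·[0.6286·0.0000 + 0.3714·0.0000] = 0.0000
Node ud (S = 66.3): V_ud = 1/1.04·[0.6286·0.0000 + 0.3714·43.2200] = 15.4357
Node dd (S = 30.6): V_dd = 1/1.04·[0.6286·43.2200 + 0.3714·64.6400] = 49.2077
Node u (S = 110.5): V_u = 1/1.04·[0.6286·0.0000 + 0.3714·15.4357] = 5.5128
Node d (S = 51): V_d = 1/1.04·[0.6286·15.4357 + 0.3714·49.2077] = 26.9035
Node 0 (S = 85): V_0 = 1/1.04·[0.6286·5.5128 + 0.3714·26.9035] = 12.9403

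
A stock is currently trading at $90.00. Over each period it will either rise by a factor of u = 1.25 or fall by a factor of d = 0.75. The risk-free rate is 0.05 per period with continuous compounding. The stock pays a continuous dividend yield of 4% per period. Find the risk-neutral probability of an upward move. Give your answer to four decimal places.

p = 0.5201

Per-period risk-free factor R = e^0.05 = 1.0513; dividend-adjusted growth = e^(0.05−0.04) = 1.0101.
Risk-neutral probability p = (1.0101 − 0.75)/(1.25 − 0.75) = 0.2601/0.5000 = 0.5201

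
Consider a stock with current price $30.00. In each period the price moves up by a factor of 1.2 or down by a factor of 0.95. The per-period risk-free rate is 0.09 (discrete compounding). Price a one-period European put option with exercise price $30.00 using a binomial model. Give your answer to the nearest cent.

Risk-neutral probability p = (1 + 0.09 − 0.95)/(1.2 − 0.95) = 0.1400/0.2500 = 0.5600
Terminal stock prices: S_u = 36, S_d = 28.5
Terminal payoffs (K − S): max(-6, 0) = 0, max(1.5, 0) = 1.5
Node 0 (S = 30): V_0 = 1/1.09·[0.5600·0.0000 + 0.4400·1.5000] = 0.6055

$0.61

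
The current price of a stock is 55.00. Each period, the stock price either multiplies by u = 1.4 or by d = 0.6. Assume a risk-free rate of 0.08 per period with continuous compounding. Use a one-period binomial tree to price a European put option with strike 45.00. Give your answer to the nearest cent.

Risk-neutral probability p = (e^0.08 − 0.6)/(1.4 − 0.6) = 0.4833/0.8000 = 0.6041
Terminal stock prices: S_u = 77, S_d = 33
Terminal payoffs (K − S): max(-32, 0) = 0, max(12, 0) = 12
Node 0 (S = 55): V_0 = e^(−0.08)·[0.6041·0.0000 + 0.3959·12.0000] = 4.3854

4.39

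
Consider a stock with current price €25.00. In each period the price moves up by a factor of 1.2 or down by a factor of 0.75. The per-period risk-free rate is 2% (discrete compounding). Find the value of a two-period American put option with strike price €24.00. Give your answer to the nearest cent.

Risk-neutral probability p = (1 + 0.02 − 0.75)/(1.2 − 0.75) = 0.2700/0.4500 = 0.6000
Terminal stock prices: S_uu = 36, S_ud = 22.5, S_dd = 14.06
Terminal payoffs (K − S): max(-12, 0) = 0, max(1.5, 0) = 1.5, max(9.938, 0) = 9.938
Node u (S = 30): continuation = 1/1.02·[0.6000·0.0000 + 0.4000·1.5000] = 0.5882; exercise value = 0.0000 ≤ continuation, so V_u = 0.5882
Node d (S = 18.75): continuation = 1/1.02·[0.6000·1.5000 + 0.4000·9.9375] = 4.7794; exercise value = 5.2500 > continuation, so V_d = 5.2500 (exercise)
Node 0 (S = 25): continuation = 1/1.02·[0.6000·0.5882 + 0.4000·5.2500] = 2.4048; exercise value = 0.0000 ≤ continuation, so V_0 = 2.4048

€2.40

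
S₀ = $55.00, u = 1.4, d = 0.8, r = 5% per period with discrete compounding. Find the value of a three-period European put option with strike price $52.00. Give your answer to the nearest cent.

$5.09

Risk-neutral probability p = (1 + 0.05 − 0.8)/(1.4 − 0.8) = 0.2500/0.6000 = 0.4167
Terminal stock prices: S_uuu = 150.9, S_uud = 86.24, S_udd = 49.28, S_ddd = 28.16
Terminal payoffs (K − S): max(-98.92, 0) = 0, max(-34.24, 0) = 0, max(2.72, 0) = 2.72, max(23.84, 0) = 23.84
Node uu (S = 107.8): V_uu = 1/1.05·[0.4167·0.0000 + 0.5833·0.0000] = 0.0000
Node ud (S = 61.6): V_ud = 1/1.05·[0.4167·0.0000 + 0.5833·2.7200] = 1.5111
Node dd (S = 35.2): V_dd = 1/1.05·[0.4167·2.7200 + 0.5833·23.8400] = 14.3238
Node u (S = 77): V_u = 1/1.05·[0.4167·0.0000 + 0.5833·1.5111] = 0.8395
Node d (S = 44): V_d = 1/1.05·[0.4167·1.5111 + 0.5833·14.3238] = 8.5573
Node 0 (S = 55): V_0 = 1/1.05·[0.4167·0.8395 + 0.5833·8.5573] = 5.0872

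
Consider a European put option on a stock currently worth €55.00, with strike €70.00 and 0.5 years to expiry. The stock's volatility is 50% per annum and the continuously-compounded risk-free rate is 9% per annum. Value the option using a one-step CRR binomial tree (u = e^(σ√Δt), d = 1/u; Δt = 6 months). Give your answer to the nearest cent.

CRR parameters: u = e^(σ√Δt) = e^(0.5·√0.5) = 1.4241, d = 1/u = 0.7022
Per-period rate: rΔt = 0.09·0.5 = 0.045, so R = e^0.045 = 1.0460
Risk-neutral probability p = (e^0.045 − 0.7022)/(1.4241 − 0.7022) = 0.3438/0.7219 = 0.4763
Terminal stock prices: S_u = 78.33, S_d = 38.62
Terminal payoffs (K − S): max(-8.327, 0) = 0, max(31.38, 0) = 31.38
Node 0 (S = 55): V_0 = e^(−0.045)·[0.4763·0.0000 + 0.5237·31.3796] = 15.7111

€15.71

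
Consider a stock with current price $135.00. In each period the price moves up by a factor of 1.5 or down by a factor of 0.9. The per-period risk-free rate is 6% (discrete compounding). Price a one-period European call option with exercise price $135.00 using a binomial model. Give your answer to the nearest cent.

Risk-neutral probability p = (1 + 0.06 − 0.9)/(1.5 − 0.9) = 0.1600/0.6000 = 0.2667
Terminal stock prices: S_u = 202.5, S_d = 121.5
Terminal payoffs (S − K): max(67.5, 0) = 67.5, max(-13.5, 0) = 0
Node 0 (S = 135): V_0 = 1/1.06·[0.2667·67.5000 + 0.7333·0.0000] = 16.9811

$16.98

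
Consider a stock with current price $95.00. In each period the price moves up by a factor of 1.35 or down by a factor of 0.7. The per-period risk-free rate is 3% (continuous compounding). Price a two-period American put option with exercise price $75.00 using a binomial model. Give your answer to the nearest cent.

Risk-neutral probability p = (e^0.03 − 0.7)/(1.35 − 0.7) = 0.3305/0.6500 = 0.5084
Terminal stock prices: S_uu = 173.1, S_ud = 89.77, S_dd = 46.55
Terminal payoffs (K − S): max(-98.14, 0) = 0, max(-14.77, 0) = 0, max(28.45, 0) = 28.45
Node u (S = 128.2): continuation = e^(−0.03)·[0.5084·0.0000 + 0.4916·0.0000] = 0.0000; exercise value = 0.0000 ≤ continuation, so V_u = 0.0000
Node d (S = 66.5): continuation = e^(−0.03)·[0.5084·0.0000 + 0.4916·28.4500] = 13.5729; exercise value = 8.5000 ≤ continuation, so V_d = 13.5729
Node 0 (S = 95): continuation = e^(−0.03)·[0.5084·0.0000 + 0.4916·13.5729] = 6.4753; exercise value = 0.0000 ≤ continuation, so V_0 = 6.4753

$6.48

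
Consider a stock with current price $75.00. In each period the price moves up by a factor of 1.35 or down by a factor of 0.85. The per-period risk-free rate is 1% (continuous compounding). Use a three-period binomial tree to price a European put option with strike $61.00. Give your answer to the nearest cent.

Risk-neutral probability p = (e^0.01 − 0.85)/(1.35 − 0.85) = 0.1601/0.5000 = 0.3201
Terminal stock prices: S_uuu = 184.5, S_uud = 116.2, S_udd = 73.15, S_ddd = 46.06
Terminal payoffs (K − S): max(-123.5, 0) = 0, max(-55.18, 0) = 0, max(-12.15, 0) = 0, max(14.94, 0) = 14.94
Node uu (S = 136.7): V_uu = e^(−0.01)·[0.3201·0.0000 + 0.6799·0.0000] = 0.0000
Node ud (S = 86.06): V_ud = e^(−0.01)·[0.3201·0.0000 + 0.6799·0.0000] = 0.0000
Node dd (S = 54.19): V_dd = e^(−0.01)·[0.3201·0.0000 + 0.6799·14.9406] = 10.0571
Node u (S = 101.2): V_u = e^(−0.01)·[0.3201·0.0000 + 0.6799·0.0000] = 0.0000
Node d (S = 63.75): V_d = e^(−0.01)·[0.3201·0.0000 + 0.6799·10.0571] = 6.7697
Node 0 (S = 75): V_0 = e^(−0.01)·[0.3201·0.0000 + 0.6799·6.7697] = 4.5570

$4.56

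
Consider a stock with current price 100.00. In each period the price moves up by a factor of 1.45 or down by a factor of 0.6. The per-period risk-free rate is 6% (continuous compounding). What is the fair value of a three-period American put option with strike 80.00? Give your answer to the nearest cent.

13.40

Risk-neutral probability p = (e^0.06 − 0.6)/(1.45 − 0.6) = 0.4618/0.8500 = 0.5433
Terminal stock prices: S_uuu = 304.9, S_uud = 126.1, S_udd = 52.2, S_ddd = 21.6
Terminal payoffs (K − S): max(-224.9, 0) = 0, max(-46.15, 0) = 0, max(27.8, 0) = 27.8, max(58.4, 0) = 58.4
Node uu (S = 210.2): continuation = e^(−0.06)·[0.5433·0.0000 + 0.4567·0.0000] = 0.0000; exercise value = 0.0000 ≤ continuation, so V_uu = 0.0000
Node ud (S = 87): continuation = e^(−0.06)·[0.5433·0.0000 + 0.4567·27.8000] = 11.9559; exercise value = 0.0000 ≤ continuation, so V_ud = 11.9559
Node dd (S = 36): continuation = e^(−0.06)·[0.5433·27.8000 + 0.4567·58.4000] = 39.3412; exercise value = 44.0000 > continuation, so V_dd = 44.0000 (exercise)
Node u (S = 145): continuation = e^(−0.06)·[0.5433·0.0000 + 0.4567·11.9559] = 5.1419; exercise value = 0.0000 ≤ continuation, so V_u = 5.1419
Node d (S = 60): continuation = e^(−0.06)·[0.5433·11.9559 + 0.4567·44.0000] = 25.0408; exercise value = 20.0000 ≤ continuation, so V_d = 25.0408
Node 0 (S = 100): continuation = e^(−0.06)·[0.5433·5.1419 + 0.4567·25.0408] = 13.4004; exercise value = 0.0000 ≤ continuation, so V_0 = 13.4004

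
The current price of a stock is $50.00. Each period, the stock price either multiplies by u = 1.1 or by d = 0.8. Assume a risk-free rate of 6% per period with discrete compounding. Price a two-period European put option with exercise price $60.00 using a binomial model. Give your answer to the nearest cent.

$3.73

Risk-neutral probability p = (1 + 0.06 − 0.8)/(1.1 − 0.8) = 0.2600/0.3000 = 0.8667
Terminal stock prices: S_uu = 60.5, S_ud = 44, S_dd = 32
Terminal payoffs (K − S): max(-0.5, 0) = 0, max(16, 0) = 16, max(28, 0) = 28
Node u (S = 55): V_u = 1/1.06·[0.8667·0.0000 + 0.1333·16.0000] = 2.0126
Node d (S = 40): V_d = 1/1.06·[0.8667·16.0000 + 0.1333·28.0000] = 16.6038
Node 0 (S = 50): V_0 = 1/1.06·[0.8667·2.0126 + 0.1333·16.6038] = 3.7340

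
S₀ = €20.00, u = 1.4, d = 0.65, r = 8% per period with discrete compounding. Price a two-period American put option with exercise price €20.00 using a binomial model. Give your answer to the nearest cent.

Risk-neutral probability p = (1 + 0.08 − 0.65)/(1.4 − 0.65) = 0.4300/0.7500 = 0.5733
Terminal stock prices: S_uu = 39.2, S_ud = 18.2, S_dd = 8.45
Terminal payoffs (K − S): max(-19.2, 0) = 0, max(1.8, 0) = 1.8, max(11.55, 0) = 11.55
Node u (S = 28): continuation = 1/1.08·[0.5733·0.0000 + 0.4267·1.8000] = 0.7111; exercise value = 0.0000 ≤ continuation, so V_u = 0.7111
Node d (S = 13): continuation = 1/1.08·[0.5733·1.8000 + 0.4267·11.5500] = 5.5185; exercise value = 7.0000 > continuation, so V_d = 7.0000 (exercise)
Node 0 (S = 20): continuation = 1/1.08·[0.5733·0.7111 + 0.4267·7.0000] = 3.1429; exercise value = 0.0000 ≤ continuation, so V_0 = 3.1429

€3.14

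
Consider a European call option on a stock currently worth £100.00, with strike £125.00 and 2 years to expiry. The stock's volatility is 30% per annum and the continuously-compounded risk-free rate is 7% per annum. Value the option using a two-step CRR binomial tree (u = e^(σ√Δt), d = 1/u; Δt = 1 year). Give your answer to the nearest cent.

CRR parameters: u = e^(σ√Δt) = e^(0.3·√1) = 1.3499, d = 1/u = 0.7408
Per-period rate: rΔt = 0.07·1 = 0.07, so R = e^0.07 = 1.0725
Risk-neutral probability p = (e^0.07 − 0.7408)/(1.3499 − 0.7408) = 0.3317/0.6090 = 0.5446
Terminal stock prices: S_uu = 182.2, S_ud = 100, S_dd = 54.88
Terminal payoffs (S − K): max(57.21, 0) = 57.21, max(-25, 0) = 0, max(-70.12, 0) = 0
Node u (S = 135): V_u = e^(−0.07)·[0.5446·57.2119 + 0.4554·0.0000] = 29.0517
Node d (S = 74.08): V_d = e^(−0.07)·[0.5446·0.0000 + 0.4554·0.0000] = 0.0000
Node 0 (S = 100): V_0 = e^(−0.07)·[0.5446·29.0517 + 0.4554·0.0000] = 14.7522

£14.75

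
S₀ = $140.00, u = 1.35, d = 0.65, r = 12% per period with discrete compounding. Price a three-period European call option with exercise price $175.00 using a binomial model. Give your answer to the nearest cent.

$36.51

Risk-neutral probability p = (1 + 0.12 − 0.65)/(1.35 − 0.65) = 0.4700/0.7000 = 0.6714
Terminal stock prices: S_uuu = 344.5, S_uud = 165.8, S_udd = 79.85, S_ddd = 38.45
Terminal payoffs (S − K): max(169.5, 0) = 169.5, max(-9.152, 0) = 0, max(-95.15, 0) = 0, max(-136.6, 0) = 0
Node uu (S = 255.2): V_uu = 1/1.12·[0.6714·169.4525 + 0.3286·0.0000] = 101.5850
Node ud (S = 122.9): V_ud = 1/1.12·[0.6714·0.0000 + 0.3286·0.0000] = 0.0000
Node dd (S = 59.15): V_dd = 1/1.12·[0.6714·0.0000 + 0.3286·0.0000] = 0.0000
Node u (S = 189): V_u = 1/1.12·[0.6714·101.5850 + 0.3286·0.0000] = 60.8992
Node d (S = 91): V_d = 1/1.12·[0.6714·0.0000 + 0.3286·0.0000] = 0.0000
Node 0 (S = 140): V_0 = 1/1.12·[0.6714·60.8992 + 0.3286·0.0000] = 36.5084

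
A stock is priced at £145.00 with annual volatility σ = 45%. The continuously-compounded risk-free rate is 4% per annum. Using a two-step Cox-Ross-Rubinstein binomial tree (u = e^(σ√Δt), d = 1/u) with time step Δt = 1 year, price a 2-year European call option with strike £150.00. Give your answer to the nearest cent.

£35.80

CRR parameters: u = e^(σ√Δt) = e^(0.45·√1) = 1.5683, d = 1/u = 0.6376
Per-period rate: rΔt = 0.04·1 = 0.04, so R = e^0.04 = 1.0408
Risk-neutral probability p = (e^0.04 − 0.6376)/(1.5683 − 0.6376) = 0.4032/0.9307 = 0.4332
Terminal stock prices: S_uu = 356.6, S_ud = 145, S_dd = 58.95
Terminal payoffs (S − K): max(206.6, 0) = 206.6, max(-5, 0) = 0, max(-91.05, 0) = 0
Node u (S = 227.4): V_u = e^(−0.04)·[0.4332·206.6425 + 0.5668·0.0000] = 86.0097
Node d (S = 92.46): V_d = e^(−0.04)·[0.4332·0.0000 + 0.5668·0.0000] = 0.0000
Node 0 (S = 145): V_0 = e^(−0.04)·[0.4332·86.0097 + 0.5668·0.0000] = 35.7993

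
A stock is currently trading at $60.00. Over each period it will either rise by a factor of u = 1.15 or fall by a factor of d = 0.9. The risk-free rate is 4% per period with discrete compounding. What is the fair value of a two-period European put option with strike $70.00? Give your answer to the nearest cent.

Risk-neutral probability p = (1 + 0.04 − 0.9)/(1.15 − 0.9) = 0.1400/0.2500 = 0.5600
Terminal stock prices: S_uu = 79.35, S_ud = 62.1, S_dd = 48.6
Terminal payoffs (K − S): max(-9.35, 0) = 0, max(7.9, 0) = 7.9, max(21.4, 0) = 21.4
Node u (S = 69): V_u = 1/1.04·[0.5600·0.0000 + 0.4400·7.9000] = 3.3423
Node d (S = 54): V_d = 1/1.04·[0.5600·7.9000 + 0.4400·21.4000] = 13.3077
Node 0 (S = 60): V_0 = 1/1.04·[0.5600·3.3423 + 0.4400·13.3077] = 7.4299

$7.43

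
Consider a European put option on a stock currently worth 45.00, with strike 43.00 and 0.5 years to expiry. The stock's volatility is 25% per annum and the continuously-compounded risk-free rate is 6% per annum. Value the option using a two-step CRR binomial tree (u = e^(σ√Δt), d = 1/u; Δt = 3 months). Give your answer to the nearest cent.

CRR parameters: u = e^(σ√Δt) = e^(0.25·√0.25) = 1.1331, d = 1/u = 0.8825
Per-period rate: rΔt = 0.06·0.25 = 0.015, so R = e^0.015 = 1.0151
Risk-neutral probability p = (e^0.015 − 0.8825)/(1.1331 − 0.8825) = 0.1326/0.2507 = 0.5291
Terminal stock prices: S_uu = 57.78, S_ud = 45, S_dd = 35.05
Terminal payoffs (K − S): max(-14.78, 0) = 0, max(-2, 0) = 0, max(7.954, 0) = 7.954
Node u (S = 50.99): V_u = e^(−0.015)·[0.5291·0.0000 + 0.4709·0.0000] = 0.0000
Node d (S = 39.71): V_d = e^(−0.015)·[0.5291·0.0000 + 0.4709·7.9540] = 3.6899
Node 0 (S = 45): V_0 = e^(−0.015)·[0.5291·0.0000 + 0.4709·3.6899] = 1.7117

1.71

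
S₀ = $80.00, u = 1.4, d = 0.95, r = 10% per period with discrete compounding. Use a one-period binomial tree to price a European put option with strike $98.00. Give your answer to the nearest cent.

Risk-neutral probability p = (1 + 0.1 − 0.95)/(1.4 − 0.95) = 0.1500/0.4500 = 0.3333
Terminal stock prices: S_u = 112, S_d = 76
Terminal payoffs (K − S): max(-14, 0) = 0, max(22, 0) = 22
Node 0 (S = 80): V_0 = 1/1.1·[0.3333·0.0000 + 0.6667·22.0000] = 13.3333

$13.33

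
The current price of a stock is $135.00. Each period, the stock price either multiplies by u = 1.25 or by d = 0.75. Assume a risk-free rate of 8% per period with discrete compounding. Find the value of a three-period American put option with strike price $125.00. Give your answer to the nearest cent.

Risk-neutral probability p = (1 + 0.08 − 0.75)/(1.25 − 0.75) = 0.3300/0.5000 = 0.6600
Terminal stock prices: S_uuu = 263.7, S_uud = 158.2, S_udd = 94.92, S_ddd = 56.95
Terminal payoffs (K − S): max(-138.7, 0) = 0, max(-33.2, 0) = 0, max(30.08, 0) = 30.08, max(68.05, 0) = 68.05
Node uu (S = 210.9): continuation = 1/1.08·[0.6600·0.0000 + 0.3400·0.0000] = 0.0000; exercise value = 0.0000 ≤ continuation, so V_uu = 0.0000
Node ud (S = 126.6): continuation = 1/1.08·[0.6600·0.0000 + 0.3400·30.0781] = 9.4690; exercise value = 0.0000 ≤ continuation, so V_ud = 9.4690
Node dd (S = 75.94): continuation = 1/1.08·[0.6600·30.0781 + 0.3400·68.0469] = 39.8032; exercise value = 49.0625 > continuation, so V_dd = 49.0625 (exercise)
Node u (S = 168.8): continuation = 1/1.08·[0.6600·0.0000 + 0.3400·9.4690] = 2.9810; exercise value = 0.0000 ≤ continuation, so V_u = 2.9810
Node d (S = 101.2): continuation = 1/1.08·[0.6600·9.4690 + 0.3400·49.0625] = 21.2322; exercise value = 23.7500 > continuation, so V_d = 23.7500 (exercise)
Node 0 (S = 135): continuation = 1/1.08·[0.6600·2.9810 + 0.3400·23.7500] = 9.2986; exercise value = 0.0000 ≤ continuation, so V_0 = 9.2986

$9.30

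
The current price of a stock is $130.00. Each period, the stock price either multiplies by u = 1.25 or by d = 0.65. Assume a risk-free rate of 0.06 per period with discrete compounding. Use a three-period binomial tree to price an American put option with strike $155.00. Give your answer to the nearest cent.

$33.42

Risk-neutral probability p = (1 + 0.06 − 0.65)/(1.25 − 0.65) = 0.4100/0.6000 = 0.6833
Terminal stock prices: S_uuu = 253.9, S_uud = 132, S_udd = 68.66, S_ddd = 35.7
Terminal payoffs (K − S): max(-98.91, 0) = 0, max(22.97, 0) = 22.97, max(86.34, 0) = 86.34, max(119.3, 0) = 119.3
Node uu (S = 203.1): continuation = 1/1.06·[0.6833·0.0000 + 0.3167·22.9688] = 6.8617; exercise value = 0.0000 ≤ continuation, so V_uu = 6.8617
Node ud (S = 105.6): continuation = 1/1.06·[0.6833·22.9688 + 0.3167·86.3438] = 40.6014; exercise value = 49.3750 > continuation, so V_ud = 49.3750 (exercise)
Node dd (S = 54.93): continuation = 1/1.06·[0.6833·86.3438 + 0.3167·119.2987] = 91.3014; exercise value = 100.0750 > continuation, so V_dd = 100.0750 (exercise)
Node u (S = 162.5): continuation = 1/1.06·[0.6833·6.8617 + 0.3167·49.3750] = 19.1738; exercise value = 0.0000 ≤ continuation, so V_u = 19.1738
Node d (S = 84.5): continuation = 1/1.06·[0.6833·49.3750 + 0.3167·100.0750] = 61.7264; exercise value = 70.5000 > continuation, so V_d = 70.5000 (exercise)
Node 0 (S = 130): continuation = 1/1.06·[0.6833·19.1738 + 0.3167·70.5000] = 33.4218; exercise value = 25.0000 ≤ continuation, so V_0 = 33.4218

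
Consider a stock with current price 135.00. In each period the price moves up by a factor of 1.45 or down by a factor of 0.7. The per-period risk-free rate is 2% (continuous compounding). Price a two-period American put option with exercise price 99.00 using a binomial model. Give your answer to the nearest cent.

Risk-neutral probability p = (e^0.02 − 0.7)/(1.45 − 0.7) = 0.3202/0.7500 = 0.4269
Terminal stock prices: S_uu = 283.8, S_ud = 137, S_dd = 66.15
Terminal payoffs (K − S): max(-184.8, 0) = 0, max(-38.02, 0) = 0, max(32.85, 0) = 32.85
Node u (S = 195.8): continuation = e^(−0.02)·[0.4269·0.0000 + 0.5731·0.0000] = 0.0000; exercise value = 0.0000 ≤ continuation, so V_u = 0.0000
Node d (S = 94.5): continuation = e^(−0.02)·[0.4269·0.0000 + 0.5731·32.8500] = 18.4524; exercise value = 4.5000 ≤ continuation, so V_d = 18.4524
Node 0 (S = 135): continuation = e^(−0.02)·[0.4269·0.0000 + 0.5731·18.4524] = 10.3650; exercise value = 0.0000 ≤ continuation, so V_0 = 10.3650

10.37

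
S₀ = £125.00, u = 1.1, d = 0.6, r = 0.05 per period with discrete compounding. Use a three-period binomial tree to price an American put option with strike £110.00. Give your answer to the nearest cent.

£6.93

Risk-neutral probability p = (1 + 0.05 − 0.6)/(1.1 − 0.6) = 0.4500/0.5000 = 0.9000
Terminal stock prices: S_uuu = 166.4, S_uud = 90.75, S_udd = 49.5, S_ddd = 27
Terminal payoffs (K − S): max(-56.38, 0) = 0, max(19.25, 0) = 19.25, max(60.5, 0) = 60.5, max(83, 0) = 83
Node uu (S = 151.3): continuation = 1/1.05·[0.9000·0.0000 + 0.1000·19.2500] = 1.8333; exercise value = 0.0000 ≤ continuation, so V_uu = 1.8333
Node ud (S = 82.5): continuation = 1/1.05·[0.9000·19.2500 + 0.1000·60.5000] = 22.2619; exercise value = 27.5000 > continuation, so V_ud = 27.5000 (exercise)
Node dd (S = 45): continuation = 1/1.05·[0.9000·60.5000 + 0.1000·83.0000] = 59.7619; exercise value = 65.0000 > continuation, so V_dd = 65.0000 (exercise)
Node u (S = 137.5): continuation = 1/1.05·[0.9000·1.8333 + 0.1000·27.5000] = 4.1905; exercise value = 0.0000 ≤ continuation, so V_u = 4.1905
Node d (S = 75): continuation = 1/1.05·[0.9000·27.5000 + 0.1000·65.0000] = 29.7619; exercise value = 35.0000 > continuation, so V_d = 35.0000 (exercise)
Node 0 (S = 125): continuation = 1/1.05·[0.9000·4.1905 + 0.1000·35.0000] = 6.9252; exercise value = 0.0000 ≤ continuation, so V_0 = 6.9252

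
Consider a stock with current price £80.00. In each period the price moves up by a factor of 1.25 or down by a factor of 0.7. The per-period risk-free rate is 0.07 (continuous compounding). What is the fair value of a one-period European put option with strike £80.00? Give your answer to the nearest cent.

£7.22

Risk-neutral probability p = (e^0.07 − 0.7)/(1.25 − 0.7) = 0.3725/0.5500 = 0.6773
Terminal stock prices: S_u = 100, S_d = 56
Terminal payoffs (K − S): max(-20, 0) = 0, max(24, 0) = 24
Node 0 (S = 80): V_0 = e^(−0.07)·[0.6773·0.0000 + 0.3227·24.0000] = 7.2215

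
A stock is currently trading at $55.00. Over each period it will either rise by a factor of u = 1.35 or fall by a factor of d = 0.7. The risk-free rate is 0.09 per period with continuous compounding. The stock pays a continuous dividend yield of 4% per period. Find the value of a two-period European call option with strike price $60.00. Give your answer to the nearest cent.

$9.82

Per-period risk-free factor R = e^0.09 = 1.0942; dividend-adjusted growth = e^(0.09−0.04) = 1.0513.
Risk-neutral probability p = (1.0513 − 0.7)/(1.35 − 0.7) = 0.3513/0.6500 = 0.5404
Terminal stock prices: S_uu = 100.2, S_ud = 51.97, S_dd = 26.95
Terminal payoffs (S − K): max(40.24, 0) = 40.24, max(-8.025, 0) = 0, max(-33.05, 0) = 0
Node u (S = 74.25): V_u = e^(−0.09)·[0.5404·40.2375 + 0.4596·0.0000] = 19.8735
Node d (S = 38.5): V_d = e^(−0.09)·[0.5404·0.0000 + 0.4596·0.0000] = 0.0000
Node 0 (S = 55): V_0 = e^(−0.09)·[0.5404·19.8735 + 0.4596·0.0000] = 9.8156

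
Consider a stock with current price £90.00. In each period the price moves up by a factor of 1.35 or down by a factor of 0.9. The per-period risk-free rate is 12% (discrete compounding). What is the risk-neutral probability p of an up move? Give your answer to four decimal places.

p = 0.4889

Risk-neutral probability p = (1 + 0.12 − 0.9)/(1.35 − 0.9) = 0.2200/0.4500 = 0.4889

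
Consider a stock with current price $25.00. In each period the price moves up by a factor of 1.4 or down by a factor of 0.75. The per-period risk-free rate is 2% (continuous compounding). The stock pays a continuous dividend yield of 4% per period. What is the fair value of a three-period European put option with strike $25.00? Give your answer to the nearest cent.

$5.88

Per-period risk-free factor R = e^0.02 = 1.0202; dividend-adjusted growth = e^(0.02−0.04) = 0.9802.
Risk-neutral probability p = (0.9802 − 0.75)/(1.4 − 0.75) = 0.2302/0.6500 = 0.3542
Terminal stock prices: S_uuu = 68.6, S_uud = 36.75, S_udd = 19.69, S_ddd = 10.55
Terminal payoffs (K − S): max(-43.6, 0) = 0, max(-11.75, 0) = 0, max(5.312, 0) = 5.312, max(14.45, 0) = 14.45
Node uu (S = 49): V_uu = e^(−0.02)·[0.3542·0.0000 + 0.6458·0.0000] = 0.0000
Node ud (S = 26.25): V_ud = e^(−0.02)·[0.3542·0.0000 + 0.6458·5.3125] = 3.3631
Node dd (S = 14.06): V_dd = e^(−0.02)·[0.3542·5.3125 + 0.6458·14.4531] = 10.9939
Node u (S = 35): V_u = e^(−0.02)·[0.3542·0.0000 + 0.6458·3.3631] = 2.1291
Node d (S = 18.75): V_d = e^(−0.02)·[0.3542·3.3631 + 0.6458·10.9939] = 8.1272
Node 0 (S = 25): V_0 = e^(−0.02)·[0.3542·2.1291 + 0.6458·8.1272] = 5.8841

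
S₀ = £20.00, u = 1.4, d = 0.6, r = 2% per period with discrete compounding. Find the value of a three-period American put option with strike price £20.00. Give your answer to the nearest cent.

Risk-neutral probability p = (1 + 0.02 − 0.6)/(1.4 − 0.6) = 0.4200/0.8000 = 0.5250
Terminal stock prices: S_uuu = 54.88, S_uud = 23.52, S_udd = 10.08, S_ddd = 4.32
Terminal payoffs (K − S): max(-34.88, 0) = 0, max(-3.52, 0) = 0, max(9.92, 0) = 9.92, max(15.68, 0) = 15.68
Node uu (S = 39.2): continuation = 1/1.02·[0.5250·0.0000 + 0.4750·0.0000] = 0.0000; exercise value = 0.0000 ≤ continuation, so V_uu = 0.0000
Node ud (S = 16.8): continuation = 1/1.02·[0.5250·0.0000 + 0.4750·9.9200] = 4.6196; exercise value = 3.2000 ≤ continuation, so V_ud = 4.6196
Node dd (S = 7.2): continuation = 1/1.02·[0.5250·9.9200 + 0.4750·15.6800] = 12.4078; exercise value = 12.8000 > continuation, so V_dd = 12.8000 (exercise)
Node u (S = 28): continuation = 1/1.02·[0.5250·0.0000 + 0.4750·4.6196] = 2.1513; exercise value = 0.0000 ≤ continuation, so V_u = 2.1513
Node d (S = 12): continuation = 1/1.02·[0.5250·4.6196 + 0.4750·12.8000] = 8.3385; exercise value = 8.0000 ≤ continuation, so V_d = 8.3385
Node 0 (S = 20): continuation = 1/1.02·[0.5250·2.1513 + 0.4750·8.3385] = 4.9904; exercise value = 0.0000 ≤ continuation, so V_0 = 4.9904

£4.99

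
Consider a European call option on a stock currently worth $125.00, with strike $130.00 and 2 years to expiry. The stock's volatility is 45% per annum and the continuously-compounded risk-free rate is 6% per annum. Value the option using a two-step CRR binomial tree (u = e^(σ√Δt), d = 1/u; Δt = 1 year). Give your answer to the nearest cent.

CRR parameters: u = e^(σ√Δt) = e^(0.45·√1) = 1.5683, d = 1/u = 0.6376
Per-period rate: rΔt = 0.06·1 = 0.06, so R = e^0.06 = 1.0618
Risk-neutral probability p = (e^0.06 − 0.6376)/(1.5683 − 0.6376) = 0.4242/0.9307 = 0.4558
Terminal stock prices: S_uu = 307.5, S_ud = 125, S_dd = 50.82
Terminal payoffs (S − K): max(177.5, 0) = 177.5, max(-5, 0) = 0, max(-79.18, 0) = 0
Node u (S = 196): V_u = e^(−0.06)·[0.4558·177.4504 + 0.5442·0.0000] = 76.1722
Node d (S = 79.7): V_d = e^(−0.06)·[0.4558·0.0000 + 0.5442·0.0000] = 0.0000
Node 0 (S = 125): V_0 = e^(−0.06)·[0.4558·76.1722 + 0.5442·0.0000] = 32.6976

$32.70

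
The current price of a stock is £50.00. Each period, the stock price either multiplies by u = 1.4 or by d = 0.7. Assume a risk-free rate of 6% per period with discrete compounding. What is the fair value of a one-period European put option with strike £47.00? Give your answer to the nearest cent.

Risk-neutral probability p = (1 + 0.06 − 0.7)/(1.4 − 0.7) = 0.3600/0.7000 = 0.5143
Terminal stock prices: S_u = 70, S_d = 35
Terminal payoffs (K − S): max(-23, 0) = 0, max(12, 0) = 12
Node 0 (S = 50): V_0 = 1/1.06·[0.5143·0.0000 + 0.4857·12.0000] = 5.4987

£5.50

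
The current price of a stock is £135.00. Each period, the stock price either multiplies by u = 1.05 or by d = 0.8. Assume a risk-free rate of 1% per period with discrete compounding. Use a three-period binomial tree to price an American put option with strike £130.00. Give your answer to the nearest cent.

Risk-neutral probability p = (1 + 0.01 − 0.8)/(1.05 − 0.8) = 0.2100/0.2500 = 0.8400
Terminal stock prices: S_uuu = 156.3, S_uud = 119.1, S_udd = 90.72, S_ddd = 69.12
Terminal payoffs (K − S): max(-26.28, 0) = 0, max(10.93, 0) = 10.93, max(39.28, 0) = 39.28, max(60.88, 0) = 60.88
Node uu (S = 148.8): continuation = 1/1.01·[0.8400·0.0000 + 0.1600·10.9300] = 1.7315; exercise value = 0.0000 ≤ continuation, so V_uu = 1.7315
Node ud (S = 113.4): continuation = 1/1.01·[0.8400·10.9300 + 0.1600·39.2800] = 15.3129; exercise value = 16.6000 > continuation, so V_ud = 16.6000 (exercise)
Node dd (S = 86.4): continuation = 1/1.01·[0.8400·39.2800 + 0.1600·60.8800] = 42.3129; exercise value = 43.6000 > continuation, so V_dd = 43.6000 (exercise)
Node u (S = 141.8): continuation = 1/1.01·[0.8400·1.7315 + 0.1600·16.6000] = 4.0698; exercise value = 0.0000 ≤ continuation, so V_u = 4.0698
Node d (S = 108): continuation = 1/1.01·[0.8400·16.6000 + 0.1600·43.6000] = 20.7129; exercise value = 22.0000 > continuation, so V_d = 22.0000 (exercise)
Node 0 (S = 135): continuation = 1/1.01·[0.8400·4.0698 + 0.1600·22.0000] = 6.8699; exercise value = 0.0000 ≤ continuation, so V_0 = 6.8699

£6.87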